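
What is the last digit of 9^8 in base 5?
9 ≡ 4 (mod 5). 8 = 8 (binary 1000). Repeated squaring mod 5: 4^1 ≡ 4; 4^2 ≡ 4² = 16 ≡ 1; 4^4 ≡ 1² = 1 ≡ 1; 4^8 ≡ 1² = 1 ≡ 1. So 9^8 ≡ 1 (mod 5).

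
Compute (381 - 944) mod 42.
25

(381 - 944) = -563
-563 mod 42 = 25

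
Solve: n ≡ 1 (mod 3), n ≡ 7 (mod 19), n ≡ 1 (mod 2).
M = 3 × 19 × 2 = 114. M₁ = 38, y₁ ≡ 2 (mod 3). M₂ = 6, y₂ ≡ 16 (mod 19). M₃ = 57, y₃ ≡ 1 (mod 2). n = 1×38×2 + 7×6×16 + 1×57×1 ≡ 7 (mod 114)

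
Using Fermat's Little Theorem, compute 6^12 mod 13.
By Fermat's Little Theorem, 6^{12} ≡ 1 (mod 13) since 13 is prime and gcd(6, 13) = 1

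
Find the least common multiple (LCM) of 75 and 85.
1275

First find GCD(75, 85) using the Euclidean algorithm:
75 = 0 × 85 + 75
85 = 1 × 75 + 10
75 = 7 × 10 + 5
10 = 2 × 5 + 0
GCD(75, 85) = 5

LCM formula: LCM(a, b) = (a × b) / GCD(a, b)
LCM(75, 85) = (75 × 85) / 5
LCM(75, 85) = 6375 / 5
LCM(75, 85) = 1275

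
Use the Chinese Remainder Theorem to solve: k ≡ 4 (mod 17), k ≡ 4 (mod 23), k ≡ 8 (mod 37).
3523

Using the Chinese Remainder Theorem:
M = product of moduli = 14467
For equation 1: M_1 = 851, 851 ≡ 1 (mod 17), inverse of 851 mod 17 is 1 (check: 1 × 1 = 1 ≡ 1 (mod 17))
For equation 2: M_2 = 629, 629 ≡ 8 (mod 23), inverse of 629 mod 23 is 3 (check: 8 × 3 = 24 ≡ 1 (mod 23))
For equation 3: M_3 = 391, 391 ≡ 21 (mod 37), inverse of 391 mod 37 is 30 (check: 21 × 30 = 630 ≡ 1 (mod 37))
Combine: k ≡ Σ r_i×M_i×(M_i⁻¹ mod m_i) = 4×851×1 + 4×629×3 + 8×391×30 = 3404 + 7548 + 93840 = 104792
104792 mod 14467 = 3523
k ≡ 3523 (mod 14467)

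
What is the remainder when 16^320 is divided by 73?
Using Fermat: 16^{72} ≡ 1 (mod 73). 320 ≡ 32 (mod 72). So 16^{320} ≡ 16^{32} ≡ 4 (mod 73)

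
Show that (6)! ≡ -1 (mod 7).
(6)! mod 7 = 6. Since this equals -1 (mod 7), Wilson confirms 7 is prime.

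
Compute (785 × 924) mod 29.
21

(785 × 924) = 725340
725340 mod 29 = 21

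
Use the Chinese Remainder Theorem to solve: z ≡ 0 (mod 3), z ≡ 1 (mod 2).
M = 3 × 2 = 6. M₁ = 2, y₁ ≡ 2 (mod 3). M₂ = 3, y₂ ≡ 1 (mod 2). z = 0×2×2 + 1×3×1 ≡ 3 (mod 6)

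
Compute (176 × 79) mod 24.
8

(176 × 79) = 13904
13904 mod 24 = 8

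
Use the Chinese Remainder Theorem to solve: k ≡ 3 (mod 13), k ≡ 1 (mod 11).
133

Using the Chinese Remainder Theorem:
M = product of moduli = 143
For equation 1: M_1 = 11, 11 ≡ 11 (mod 13), inverse of 11 mod 13 is 6 (check: 11 × 6 = 66 ≡ 1 (mod 13))
For equation 2: M_2 = 13, 13 ≡ 2 (mod 11), inverse of 13 mod 11 is 6 (check: 2 × 6 = 12 ≡ 1 (mod 11))
Combine: k ≡ Σ r_i×M_i×(M_i⁻¹ mod m_i) = 3×11×6 + 1×13×6 = 198 + 78 = 276
276 mod 143 = 133
k ≡ 133 (mod 143)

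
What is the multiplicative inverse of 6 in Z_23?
6^(-1) ≡ 4 (mod 23). Verification: 6 × 4 = 24 ≡ 1 (mod 23)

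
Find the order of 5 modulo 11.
Powers of 5 mod 11: 5^1≡5, 5^2≡3, 5^3≡4, 5^4≡9, 5^5≡1. Order = 5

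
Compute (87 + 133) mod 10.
0

(87 + 133) = 220
220 mod 10 = 0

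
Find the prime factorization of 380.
2^2 × 5 × 19

Divide by primes starting from smallest:
380 ÷ 2 = 190
190 ÷ 2 = 95
95 ÷ 5 = 19
19 ÷ 19 = 1

380 = 2^2 × 5 × 19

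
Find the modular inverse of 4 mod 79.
4^(-1) ≡ 20 (mod 79). Verification: 4 × 20 = 80 ≡ 1 (mod 79)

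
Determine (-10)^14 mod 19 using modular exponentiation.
Using repeated squaring. (-10) ≡ 9 (mod 19). 14 = 8 + 4 + 2 (binary 1110). Repeated squaring mod 19: 9^1 ≡ 9; 9^2 ≡ 9² = 81 ≡ 5; 9^4 ≡ 5² = 25 ≡ 6; 9^8 ≡ 6² = 36 ≡ 17. Multiply: (-10)^14 ≡ 9^8 × 9^4 × 9^2 ≡ 17 × 6 × 5 (mod 19): 17 × 6 = 102 ≡ 7; 7 × 5 = 35 ≡ 16. So (-10)^14 ≡ 16 (mod 19).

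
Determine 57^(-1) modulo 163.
57^(-1) ≡ 143 (mod 163). Verification: 57 × 143 = 8151 ≡ 1 (mod 163)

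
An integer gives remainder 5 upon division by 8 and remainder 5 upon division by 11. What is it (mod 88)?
M = 8 × 11 = 88. M₁ = 11, y₁ ≡ 3 (mod 8). M₂ = 8, y₂ ≡ 7 (mod 11). y = 5×11×3 + 5×8×7 ≡ 5 (mod 88). The smallest positive such number is 5.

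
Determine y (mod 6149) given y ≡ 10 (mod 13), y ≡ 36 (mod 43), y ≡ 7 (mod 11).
5067

Using the Chinese Remainder Theorem:
M = product of moduli = 6149
For equation 1: M_1 = 473, 473 ≡ 5 (mod 13), inverse of 473 mod 13 is 8 (check: 5 × 8 = 40 ≡ 1 (mod 13))
For equation 2: M_2 = 143, 143 ≡ 14 (mod 43), inverse of 143 mod 43 is 40 (check: 14 × 40 = 560 ≡ 1 (mod 43))
For equation 3: M_3 = 559, 559 ≡ 9 (mod 11), inverse of 559 mod 11 is 5 (check: 9 × 5 = 45 ≡ 1 (mod 11))
Combine: y ≡ Σ r_i×M_i×(M_i⁻¹ mod m_i) = 10×473×8 + 36×143×40 + 7×559×5 = 37840 + 205920 + 19565 = 263325
263325 mod 6149 = 5067
y ≡ 5067 (mod 6149)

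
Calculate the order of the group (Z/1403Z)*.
1320

Prime factorization: 1403 = 23 × 61
Using the formula φ(n) = n × Π(1 - 1/p) for each prime factor p:
φ(1403) = 1403 × (1 - 1/23) × (1 - 1/61)
φ(1403) = 1320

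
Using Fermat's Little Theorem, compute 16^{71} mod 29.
16

By Fermat's Little Theorem, a^(p-1) ≡ 1 (mod p) for prime p and gcd(a, p) = 1
Here p = 29, so 16^28 ≡ 1 (mod 29)
We can reduce the exponent: 71 mod 28 = 15
So 16^71 ≡ 16^15 (mod 29)
Computing: 16^15 mod 29 = 16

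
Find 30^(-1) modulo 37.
21

Using Extended Euclidean Algorithm:
gcd(30, 37) = 1
Bezout coefficients: 30 × -16 + 37 × 13 = 1
So 30 × -16 ≡ 1 (mod 37)
The inverse is -16 mod 37 = 21
Verification: 30 × 21 = 630 = 17 × 37 + 1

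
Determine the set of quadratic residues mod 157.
QRs mod 157: {1, 3, 4, 9, 10, 11, 12, 13, 14, 16, 17, 19, 25, 27, 30, 31, 33, 35, 36, 37, 39, 40, 42, 44, 46, 47, 48, 49, 51, 52, 56, 57, 58, 64, 67, 68, 71, 75, 76, 81, 82, 86, 89, 90, 93, 99, 100, 101, 105, 106, 108, 109, 110, 111, 113, 115, 117, 118, 120, 121, 122, 124, 126, 127, 130, 132, 138, 140, 141, 143, 144, 145, 146, 147, 148, 153, 154, 156}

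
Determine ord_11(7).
Powers of 7 mod 11: 7^1≡7, 7^2≡5, 7^3≡2, 7^4≡3, 7^5≡10, 7^6≡4, 7^7≡6, 7^8≡9, 7^9≡8, 7^10≡1. Order = 10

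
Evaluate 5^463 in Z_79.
Using Fermat: 5^{78} ≡ 1 (mod 79). 463 ≡ 73 (mod 78). So 5^{463} ≡ 5^{73} ≡ 9 (mod 79)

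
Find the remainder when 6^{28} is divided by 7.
By Fermat: 6^{6} ≡ 1 (mod 7). 28 = 4×6 + 4. So 6^{28} ≡ 6^{4} ≡ 1 (mod 7)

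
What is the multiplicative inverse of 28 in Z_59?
19

Using Extended Euclidean Algorithm:
gcd(28, 59) = 1
Bezout coefficients: 28 × 19 + 59 × -9 = 1
So 28 × 19 ≡ 1 (mod 59)
The inverse is 19 mod 59 = 19
Verification: 28 × 19 = 532 = 9 × 59 + 1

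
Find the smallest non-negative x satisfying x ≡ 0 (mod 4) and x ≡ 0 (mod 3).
M = 4 × 3 = 12. M₁ = 3, y₁ ≡ 3 (mod 4). M₂ = 4, y₂ ≡ 1 (mod 3). x = 0×3×3 + 0×4×1 ≡ 0 (mod 12)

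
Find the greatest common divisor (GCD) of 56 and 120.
8

Using the Euclidean algorithm:
56 = 0 × 120 + 56
120 = 2 × 56 + 8
56 = 7 × 8 + 0

GCD(56, 120) = 8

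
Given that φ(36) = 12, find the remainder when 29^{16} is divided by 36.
By Euler: 29^{12} ≡ 1 (mod 36) since gcd(29, 36) = 1. 16 = 1×12 + 4. So 29^{16} ≡ 29^{4} ≡ 25 (mod 36)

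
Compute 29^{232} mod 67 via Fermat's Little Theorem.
29

By Fermat's Little Theorem, a^(p-1) ≡ 1 (mod p) for prime p and gcd(a, p) = 1
Here p = 67, so 29^66 ≡ 1 (mod 67)
We can reduce the exponent: 232 mod 66 = 34
So 29^232 ≡ 29^34 (mod 67)
Computing: 29^34 mod 67 = 29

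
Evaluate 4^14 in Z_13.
Using Fermat: 4^{12} ≡ 1 (mod 13). 14 ≡ 2 (mod 12). So 4^{14} ≡ 4^{2} ≡ 3 (mod 13)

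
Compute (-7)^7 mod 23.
(-7) ≡ 16 (mod 23). 7 = 4 + 2 + 1 (binary 111). Repeated squaring mod 23: 16^1 ≡ 16; 16^2 ≡ 16² = 256 ≡ 3; 16^4 ≡ 3² = 9 ≡ 9. Multiply: (-7)^7 ≡ 16^4 × 16^2 × 16^1 ≡ 9 × 3 × 16 (mod 23): 9 × 3 = 27 ≡ 4; 4 × 16 = 64 ≡ 18. So (-7)^7 ≡ 18 (mod 23).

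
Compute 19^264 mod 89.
Using Fermat: 19^{88} ≡ 1 (mod 89). 264 ≡ 0 (mod 88). So 19^{264} ≡ 19^{0} ≡ 1 (mod 89)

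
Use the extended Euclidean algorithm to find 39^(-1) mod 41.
Extended GCD: 39(20) + 41(-19) = 1. So 39^(-1) ≡ 20 ≡ 20 (mod 41). Verify: 39 × 20 = 780 ≡ 1 (mod 41)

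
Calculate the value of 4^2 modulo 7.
2 = 2 (binary 10). Repeated squaring mod 7: 4^1 ≡ 4; 4^2 ≡ 4² = 16 ≡ 2. So 4^2 ≡ 2 (mod 7).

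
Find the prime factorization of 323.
17 × 19

Divide by primes starting from smallest:
323 ÷ 17 = 19
19 ÷ 19 = 1

323 = 17 × 19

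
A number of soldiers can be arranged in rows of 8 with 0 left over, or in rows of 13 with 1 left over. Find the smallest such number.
M = 8 × 13 = 104. M₁ = 13, y₁ ≡ 5 (mod 8). M₂ = 8, y₂ ≡ 5 (mod 13). k = 0×13×5 + 1×8×5 ≡ 40 (mod 104). The smallest positive such number is 40.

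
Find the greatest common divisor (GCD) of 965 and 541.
1

Using the Euclidean algorithm:
965 = 1 × 541 + 424
541 = 1 × 424 + 117
424 = 3 × 117 + 73
117 = 1 × 73 + 44
73 = 1 × 44 + 29
44 = 1 × 29 + 15
29 = 1 × 15 + 14
15 = 1 × 14 + 1
14 = 14 × 1 + 0

GCD(965, 541) = 1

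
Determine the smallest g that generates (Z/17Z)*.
3

A primitive root g modulo p has order p-1 = 16
Prime divisors of 16: [2]
g is a primitive root iff g^(16/q) ≢ 1 (mod 17) for each prime divisor q
Testing small values:
  g = 2: 2^8 ≡ 1 (mod 17) → 2^8 ≡ 1, not primitive root
  g = 3: 3^8 ≡ 16 (mod 17) → none is 1, primitive root!
The smallest primitive root is 3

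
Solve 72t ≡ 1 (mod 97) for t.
31

Using Extended Euclidean Algorithm:
gcd(72, 97) = 1
Bezout coefficients: 72 × 31 + 97 × -23 = 1
So 72 × 31 ≡ 1 (mod 97)
The inverse is 31 mod 97 = 31
Verification: 72 × 31 = 2232 = 23 × 97 + 1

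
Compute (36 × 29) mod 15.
9

(36 × 29) = 1044
1044 mod 15 = 9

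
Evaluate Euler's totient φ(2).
1

Prime factorization: 2 = 2
Using the formula φ(n) = n × Π(1 - 1/p) for each prime factor p:
φ(2) = 2 × (1 - 1/2)
φ(2) = 1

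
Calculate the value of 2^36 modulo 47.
Using repeated squaring. 36 = 32 + 4 (binary 100100). Repeated squaring mod 47: 2^1 ≡ 2; 2^2 ≡ 2² = 4 ≡ 4; 2^4 ≡ 4² = 16 ≡ 16; 2^8 ≡ 16² = 256 ≡ 21; 2^16 ≡ 21² = 441 ≡ 18; 2^32 ≡ 18² = 324 ≡ 42. Multiply: 2^36 = 2^32 × 2^4 ≡ 42 × 16 (mod 47): 42 × 16 = 672 ≡ 14. So 2^36 ≡ 14 (mod 47).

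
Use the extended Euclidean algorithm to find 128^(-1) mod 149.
Extended GCD: 128(-71) + 149(61) = 1. So 128^(-1) ≡ 78 ≡ 78 (mod 149). Verify: 128 × 78 = 9984 ≡ 1 (mod 149)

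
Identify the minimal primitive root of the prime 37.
p - 1 = 36 has prime divisors 2, 3. h is a primitive root mod 37 iff h^(36/q) ≢ 1 (mod 37) for each such q.
h = 2: 2^18 ≡ 36, 2^12 ≡ 26 (mod 37); none is 1, so 2 has order 36 and is a primitive root.
The smallest primitive root mod 37 is g = 2.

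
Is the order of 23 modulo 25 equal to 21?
No, the actual order is 20, not 21.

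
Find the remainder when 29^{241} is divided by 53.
By Fermat: 29^{52} ≡ 1 (mod 53). 241 = 4×52 + 33. So 29^{241} ≡ 29^{33} ≡ 17 (mod 53)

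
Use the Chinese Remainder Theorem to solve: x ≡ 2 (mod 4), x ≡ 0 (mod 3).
M = 4 × 3 = 12. M₁ = 3, y₁ ≡ 3 (mod 4). M₂ = 4, y₂ ≡ 1 (mod 3). x = 2×3×3 + 0×4×1 ≡ 6 (mod 12)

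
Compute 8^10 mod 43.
10 = 8 + 2 (binary 1010). Repeated squaring mod 43: 8^1 ≡ 8; 8^2 ≡ 8² = 64 ≡ 21; 8^4 ≡ 21² = 441 ≡ 11; 8^8 ≡ 11² = 121 ≡ 35. Multiply: 8^10 = 8^8 × 8^2 ≡ 35 × 21 (mod 43): 35 × 21 = 735 ≡ 4. So 8^10 ≡ 4 (mod 43).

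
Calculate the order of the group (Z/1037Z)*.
960

Prime factorization: 1037 = 17 × 61
Using the formula φ(n) = n × Π(1 - 1/p) for each prime factor p:
φ(1037) = 1037 × (1 - 1/17) × (1 - 1/61)
φ(1037) = 960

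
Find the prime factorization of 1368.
2^3 × 3^2 × 19

Divide by primes starting from smallest:
1368 ÷ 2 = 684
684 ÷ 2 = 342
342 ÷ 2 = 171
171 ÷ 3 = 57
57 ÷ 3 = 19
19 ÷ 19 = 1

1368 = 2^3 × 3^2 × 19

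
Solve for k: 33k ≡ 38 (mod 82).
26

Since gcd(33, 82) = 1 divides 38, a solution exists.
Multiply both sides by the inverse of 33 mod 82:
  33^(-1) mod 82 = 5
  x ≡ 5 × 38 ≡ 190 ≡ 26 (mod 82)
Verification: 33 × 26 = 858 = 10 × 82 + 38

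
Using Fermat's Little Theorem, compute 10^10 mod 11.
By Fermat's Little Theorem, 10^{10} ≡ 1 (mod 11) since 11 is prime and gcd(10, 11) = 1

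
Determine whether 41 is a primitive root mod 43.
p - 1 = 42 has prime divisors 2, 3, 7. Check 41^(42/q) mod 43 for each: 41^(42/2) = 41^21 ≡ 1, 41^(42/3) = 41^14 ≡ 1, 41^(42/7) = 41^6 ≡ 21 (mod 43). Since 41^21 ≡ 1 (mod 43), the order of 41 divides 21 (in fact the order is 7) ≠ 42, so it is not a primitive root.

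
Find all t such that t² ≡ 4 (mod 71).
The square roots of 4 mod 71 are 2 and 69. Verify: 2² = 4 ≡ 4 (mod 71)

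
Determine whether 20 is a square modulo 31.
By Euler's criterion: 20^{15} ≡ 1 (mod 31). Since this equals 1, 20 is a QR.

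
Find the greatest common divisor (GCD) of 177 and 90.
3

Using the Euclidean algorithm:
177 = 1 × 90 + 87
90 = 1 × 87 + 3
87 = 29 × 3 + 0

GCD(177, 90) = 3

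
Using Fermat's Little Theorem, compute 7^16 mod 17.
By Fermat's Little Theorem, 7^{16} ≡ 1 (mod 17) since 17 is prime and gcd(7, 17) = 1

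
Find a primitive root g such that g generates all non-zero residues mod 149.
p - 1 = 148 has prime divisors 2, 37. h is a primitive root mod 149 iff h^(148/q) ≢ 1 (mod 149) for each such q.
h = 2: 2^74 ≡ 148, 2^4 ≡ 16 (mod 149); none is 1, so 2 has order 148 and is a primitive root.
The smallest primitive root mod 149 is g = 2.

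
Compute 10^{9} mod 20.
0

Using successive squaring:
Binary expansion of 9: 1001
Powers of 10 mod 20 (each is the square of the previous):
  10^1 ≡ 10 (mod 20)
  10^2 ≡ 10² = 100 ≡ 0 (mod 20)
  10^4 ≡ 0² = 0 ≡ 0 (mod 20)
  10^8 ≡ 0² = 0 ≡ 0 (mod 20)
9 = 8 + 1, so 10^9 = 10^8 × 10^1 ≡ 0 × 10 (mod 20)
Multiplying step by step:
  0 × 10 = 0 ≡ 0 (mod 20)
Result: 10^9 ≡ 0 (mod 20)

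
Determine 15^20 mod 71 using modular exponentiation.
Using repeated squaring. 20 = 16 + 4 (binary 10100). Repeated squaring mod 71: 15^1 ≡ 15; 15^2 ≡ 15² = 225 ≡ 12; 15^4 ≡ 12² = 144 ≡ 2; 15^8 ≡ 2² = 4 ≡ 4; 15^16 ≡ 4² = 16 ≡ 16. Multiply: 15^20 = 15^16 × 15^4 ≡ 16 × 2 (mod 71): 16 × 2 = 32 ≡ 32. So 15^20 ≡ 32 (mod 71).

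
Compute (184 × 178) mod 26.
18

(184 × 178) = 32752
32752 mod 26 = 18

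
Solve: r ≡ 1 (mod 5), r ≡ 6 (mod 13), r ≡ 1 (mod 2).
M = 5 × 13 × 2 = 130. M₁ = 26, y₁ ≡ 1 (mod 5). M₂ = 10, y₂ ≡ 4 (mod 13). M₃ = 65, y₃ ≡ 1 (mod 2). r = 1×26×1 + 6×10×4 + 1×65×1 ≡ 71 (mod 130)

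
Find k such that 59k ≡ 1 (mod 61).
59^(-1) ≡ 30 (mod 61). Verification: 59 × 30 = 1770 ≡ 1 (mod 61)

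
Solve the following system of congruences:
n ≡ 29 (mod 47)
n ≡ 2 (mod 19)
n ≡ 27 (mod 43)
37394

Using the Chinese Remainder Theorem:
M = product of moduli = 38399
For equation 1: M_1 = 817, 817 ≡ 18 (mod 47), inverse of 817 mod 47 is 34 (check: 18 × 34 = 612 ≡ 1 (mod 47))
For equation 2: M_2 = 2021, 2021 ≡ 7 (mod 19), inverse of 2021 mod 19 is 11 (check: 7 × 11 = 77 ≡ 1 (mod 19))
For equation 3: M_3 = 893, 893 ≡ 33 (mod 43), inverse of 893 mod 43 is 30 (check: 33 × 30 = 990 ≡ 1 (mod 43))
Combine: n ≡ Σ r_i×M_i×(M_i⁻¹ mod m_i) = 29×817×34 + 2×2021×11 + 27×893×30 = 805562 + 44462 + 723330 = 1573354
1573354 mod 38399 = 37394
n ≡ 37394 (mod 38399)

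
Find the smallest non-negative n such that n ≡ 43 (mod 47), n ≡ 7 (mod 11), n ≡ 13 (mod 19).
4649

Using the Chinese Remainder Theorem:
M = product of moduli = 9823
For equation 1: M_1 = 209, 209 ≡ 21 (mod 47), inverse of 209 mod 47 is 9 (check: 21 × 9 = 189 ≡ 1 (mod 47))
For equation 2: M_2 = 893, 893 ≡ 2 (mod 11), inverse of 893 mod 11 is 6 (check: 2 × 6 = 12 ≡ 1 (mod 11))
For equation 3: M_3 = 517, 517 ≡ 4 (mod 19), inverse of 517 mod 19 is 5 (check: 4 × 5 = 20 ≡ 1 (mod 19))
Combine: n ≡ Σ r_i×M_i×(M_i⁻¹ mod m_i) = 43×209×9 + 7×893×6 + 13×517×5 = 80883 + 37506 + 33605 = 151994
151994 mod 9823 = 4649
n ≡ 4649 (mod 9823)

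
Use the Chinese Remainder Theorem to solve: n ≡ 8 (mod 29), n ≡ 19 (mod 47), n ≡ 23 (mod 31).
16422

Using the Chinese Remainder Theorem:
M = product of moduli = 42253
For equation 1: M_1 = 1457, 1457 ≡ 7 (mod 29), inverse of 1457 mod 29 is 25 (check: 7 × 25 = 175 ≡ 1 (mod 29))
For equation 2: M_2 = 899, 899 ≡ 6 (mod 47), inverse of 899 mod 47 is 8 (check: 6 × 8 = 48 ≡ 1 (mod 47))
For equation 3: M_3 = 1363, 1363 ≡ 30 (mod 31), inverse of 1363 mod 31 is 30 (check: 30 × 30 = 900 ≡ 1 (mod 31))
Combine: n ≡ Σ r_i×M_i×(M_i⁻¹ mod m_i) = 8×1457×25 + 19×899×8 + 23×1363×30 = 291400 + 136648 + 940470 = 1368518
1368518 mod 42253 = 16422
n ≡ 16422 (mod 42253)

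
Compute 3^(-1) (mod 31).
3^(-1) ≡ 21 (mod 31). Verification: 3 × 21 = 63 ≡ 1 (mod 31)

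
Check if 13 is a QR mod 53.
By Euler's criterion: 13^{26} ≡ 1 (mod 53). Since this equals 1, 13 is a QR.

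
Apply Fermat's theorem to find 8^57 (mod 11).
By Fermat: 8^{10} ≡ 1 (mod 11). 57 = 5×10 + 7. So 8^{57} ≡ 8^{7} ≡ 2 (mod 11)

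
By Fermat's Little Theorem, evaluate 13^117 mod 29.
By Fermat: 13^{28} ≡ 1 (mod 29). 117 = 4×28 + 5. So 13^{117} ≡ 13^{5} ≡ 6 (mod 29)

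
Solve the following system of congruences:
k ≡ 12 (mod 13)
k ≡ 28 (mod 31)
90

Using the Chinese Remainder Theorem:
M = product of moduli = 403
For equation 1: M_1 = 31, 31 ≡ 5 (mod 13), inverse of 31 mod 13 is 8 (check: 5 × 8 = 40 ≡ 1 (mod 13))
For equation 2: M_2 = 13, 13 ≡ 13 (mod 31), inverse of 13 mod 31 is 12 (check: 13 × 12 = 156 ≡ 1 (mod 31))
Combine: k ≡ Σ r_i×M_i×(M_i⁻¹ mod m_i) = 12×31×8 + 28×13×12 = 2976 + 4368 = 7344
7344 mod 403 = 90
k ≡ 90 (mod 403)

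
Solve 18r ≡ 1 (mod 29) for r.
18^(-1) ≡ 21 (mod 29). Verification: 18 × 21 = 378 ≡ 1 (mod 29)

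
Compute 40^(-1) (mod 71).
16

Using Extended Euclidean Algorithm:
gcd(40, 71) = 1
Bezout coefficients: 40 × 16 + 71 × -9 = 1
So 40 × 16 ≡ 1 (mod 71)
The inverse is 16 mod 71 = 16
Verification: 40 × 16 = 640 = 9 × 71 + 1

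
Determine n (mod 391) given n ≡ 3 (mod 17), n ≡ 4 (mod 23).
326

Using the Chinese Remainder Theorem:
M = product of moduli = 391
For equation 1: M_1 = 23, 23 ≡ 6 (mod 17), inverse of 23 mod 17 is 3 (check: 6 × 3 = 18 ≡ 1 (mod 17))
For equation 2: M_2 = 17, 17 ≡ 17 (mod 23), inverse of 17 mod 23 is 19 (check: 17 × 19 = 323 ≡ 1 (mod 23))
Combine: n ≡ Σ r_i×M_i×(M_i⁻¹ mod m_i) = 3×23×3 + 4×17×19 = 207 + 1292 = 1499
1499 mod 391 = 326
n ≡ 326 (mod 391)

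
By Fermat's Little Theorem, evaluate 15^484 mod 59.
By Fermat: 15^{58} ≡ 1 (mod 59). 484 = 8×58 + 20. So 15^{484} ≡ 15^{20} ≡ 7 (mod 59)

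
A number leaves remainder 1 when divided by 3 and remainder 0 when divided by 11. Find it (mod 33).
M = 3 × 11 = 33. M₁ = 11, y₁ ≡ 2 (mod 3). M₂ = 3, y₂ ≡ 4 (mod 11). r = 1×11×2 + 0×3×4 ≡ 22 (mod 33)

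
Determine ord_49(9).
Powers of 9 mod 49: 9^1≡9, 9^2≡32, 9^3≡43, 9^4≡44, 9^5≡4, 9^6≡36, 9^7≡30, 9^8≡25, 9^9≡29, 9^10≡16, 9^11≡46, 9^12≡22, 9^13≡2, 9^14≡18, 9^15≡15, 9^16≡37, 9^17≡39, 9^18≡8, 9^19≡23, 9^20≡11, 9^21≡1. Order = 21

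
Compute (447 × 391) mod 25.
2

(447 × 391) = 174777
174777 mod 25 = 2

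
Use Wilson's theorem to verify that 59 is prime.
(58)! mod 59 = 58. Since this equals -1 (mod 59), Wilson confirms 59 is prime.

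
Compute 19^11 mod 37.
Using repeated squaring. 11 = 8 + 2 + 1 (binary 1011). Repeated squaring mod 37: 19^1 ≡ 19; 19^2 ≡ 19² = 361 ≡ 28; 19^4 ≡ 28² = 784 ≡ 7; 19^8 ≡ 7² = 49 ≡ 12. Multiply: 19^11 = 19^8 × 19^2 × 19^1 ≡ 12 × 28 × 19 (mod 37): 12 × 28 = 336 ≡ 3; 3 × 19 = 57 ≡ 20. So 19^11 ≡ 20 (mod 37).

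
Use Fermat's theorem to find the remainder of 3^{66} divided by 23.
1

By Fermat's Little Theorem, a^(p-1) ≡ 1 (mod p) for prime p and gcd(a, p) = 1
Here p = 23, so 3^22 ≡ 1 (mod 23)
We can reduce the exponent: 66 mod 22 = 0
So 3^66 ≡ 3^0 (mod 23)
Computing: 3^0 mod 23 = 1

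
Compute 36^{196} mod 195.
81

Using successive squaring:
Binary expansion of 196: 11000100
Powers of 36 mod 195 (each is the square of the previous):
  36^1 ≡ 36 (mod 195)
  36^2 ≡ 36² = 1296 ≡ 126 (mod 195)
  36^4 ≡ 126² = 15876 ≡ 81 (mod 195)
  36^8 ≡ 81² = 6561 ≡ 126 (mod 195)
  36^16 ≡ 126² = 15876 ≡ 81 (mod 195)
  36^32 ≡ 81² = 6561 ≡ 126 (mod 195)
  36^64 ≡ 126² = 15876 ≡ 81 (mod 195)
  36^128 ≡ 81² = 6561 ≡ 126 (mod 195)
196 = 128 + 64 + 4, so 36^196 = 36^128 × 36^64 × 36^4 ≡ 126 × 81 × 81 (mod 195)
Multiplying step by step:
  126 × 81 = 10206 ≡ 66 (mod 195)
  66 × 81 = 5346 ≡ 81 (mod 195)
Result: 36^196 ≡ 81 (mod 195)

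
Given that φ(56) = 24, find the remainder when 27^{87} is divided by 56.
By Euler: 27^{24} ≡ 1 (mod 56) since gcd(27, 56) = 1. 87 = 3×24 + 15. So 27^{87} ≡ 27^{15} ≡ 27 (mod 56)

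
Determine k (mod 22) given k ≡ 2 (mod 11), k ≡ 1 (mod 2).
13

Using the Chinese Remainder Theorem:
M = product of moduli = 22
For equation 1: M_1 = 2, 2 ≡ 2 (mod 11), inverse of 2 mod 11 is 6 (check: 2 × 6 = 12 ≡ 1 (mod 11))
For equation 2: M_2 = 11, 11 ≡ 1 (mod 2), inverse of 11 mod 2 is 1 (check: 1 × 1 = 1 ≡ 1 (mod 2))
Combine: k ≡ Σ r_i×M_i×(M_i⁻¹ mod m_i) = 2×2×6 + 1×11×1 = 24 + 11 = 35
35 mod 22 = 13
k ≡ 13 (mod 22)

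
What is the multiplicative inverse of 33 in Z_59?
33^(-1) ≡ 34 (mod 59). Verification: 33 × 34 = 1122 ≡ 1 (mod 59)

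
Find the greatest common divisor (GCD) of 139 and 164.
1

Using the Euclidean algorithm:
139 = 0 × 164 + 139
164 = 1 × 139 + 25
139 = 5 × 25 + 14
25 = 1 × 14 + 11
14 = 1 × 11 + 3
11 = 3 × 3 + 2
3 = 1 × 2 + 1
2 = 2 × 1 + 0

GCD(139, 164) = 1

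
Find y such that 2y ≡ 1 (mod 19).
2^(-1) ≡ 10 (mod 19). Verification: 2 × 10 = 20 ≡ 1 (mod 19)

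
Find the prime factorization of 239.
239

Divide by primes starting from smallest:
239 ÷ 239 = 1

239 = 239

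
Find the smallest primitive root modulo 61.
2

A primitive root g modulo p has order p-1 = 60
Prime divisors of 60: [2, 3, 5]
g is a primitive root iff g^(60/q) ≢ 1 (mod 61) for each prime divisor q
Testing small values:
  g = 2: 2^30 ≡ 60, 2^20 ≡ 47, 2^12 ≡ 9 (mod 61) → none is 1, primitive root!
The smallest primitive root is 2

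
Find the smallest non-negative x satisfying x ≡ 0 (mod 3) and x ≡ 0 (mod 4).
M = 3 × 4 = 12. M₁ = 4, y₁ ≡ 1 (mod 3). M₂ = 3, y₂ ≡ 3 (mod 4). x = 0×4×1 + 0×3×3 ≡ 0 (mod 12)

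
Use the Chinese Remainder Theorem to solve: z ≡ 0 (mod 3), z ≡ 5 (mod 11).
M = 3 × 11 = 33. M₁ = 11, y₁ ≡ 2 (mod 3). M₂ = 3, y₂ ≡ 4 (mod 11). z = 0×11×2 + 5×3×4 ≡ 27 (mod 33)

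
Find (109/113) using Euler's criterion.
(109/113) = 109^{56} mod 113 = 1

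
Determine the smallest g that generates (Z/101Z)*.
2

A primitive root g modulo p has order p-1 = 100
Prime divisors of 100: [2, 5]
g is a primitive root iff g^(100/q) ≢ 1 (mod 101) for each prime divisor q
Testing small values:
  g = 2: 2^50 ≡ 100, 2^20 ≡ 95 (mod 101) → none is 1, primitive root!
The smallest primitive root is 2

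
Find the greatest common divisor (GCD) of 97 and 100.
1

Using the Euclidean algorithm:
97 = 0 × 100 + 97
100 = 1 × 97 + 3
97 = 32 × 3 + 1
3 = 3 × 1 + 0

GCD(97, 100) = 1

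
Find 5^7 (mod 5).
5 ≡ 0 (mod 5). 7 = 4 + 2 + 1 (binary 111). Repeated squaring mod 5: 0^1 ≡ 0; 0^2 ≡ 0² = 0 ≡ 0; 0^4 ≡ 0² = 0 ≡ 0. Multiply: 5^7 ≡ 0^4 × 0^2 × 0^1 ≡ 0 × 0 × 0 (mod 5): 0 × 0 = 0 ≡ 0; 0 × 0 = 0 ≡ 0. So 5^7 ≡ 0 (mod 5).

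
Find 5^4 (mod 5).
5 ≡ 0 (mod 5). 4 = 4 (binary 100). Repeated squaring mod 5: 0^1 ≡ 0; 0^2 ≡ 0² = 0 ≡ 0; 0^4 ≡ 0² = 0 ≡ 0. So 5^4 ≡ 0 (mod 5).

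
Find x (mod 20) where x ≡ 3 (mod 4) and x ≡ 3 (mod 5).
M = 4 × 5 = 20. M₁ = 5, y₁ ≡ 1 (mod 4). M₂ = 4, y₂ ≡ 4 (mod 5). x = 3×5×1 + 3×4×4 ≡ 3 (mod 20)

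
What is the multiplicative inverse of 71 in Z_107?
71^(-1) ≡ 104 (mod 107). Verification: 71 × 104 = 7384 ≡ 1 (mod 107)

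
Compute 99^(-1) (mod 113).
8

Using Extended Euclidean Algorithm:
gcd(99, 113) = 1
Bezout coefficients: 99 × 8 + 113 × -7 = 1
So 99 × 8 ≡ 1 (mod 113)
The inverse is 8 mod 113 = 8
Verification: 99 × 8 = 792 = 7 × 113 + 1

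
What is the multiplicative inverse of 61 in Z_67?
61^(-1) ≡ 11 (mod 67). Verification: 61 × 11 = 671 ≡ 1 (mod 67)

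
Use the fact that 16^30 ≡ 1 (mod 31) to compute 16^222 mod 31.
By Fermat: 16^{30} ≡ 1 (mod 31). 222 = 7×30 + 12. So 16^{222} ≡ 16^{12} ≡ 8 (mod 31)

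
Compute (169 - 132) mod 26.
11

(169 - 132) = 37
37 mod 26 = 11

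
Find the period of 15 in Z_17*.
Powers of 15 mod 17: 15^1≡15, 15^2≡4, 15^3≡9, 15^4≡16, 15^5≡2, 15^6≡13, 15^7≡8, 15^8≡1. Order = 8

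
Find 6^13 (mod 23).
Using repeated squaring. 13 = 8 + 4 + 1 (binary 1101). Repeated squaring mod 23: 6^1 ≡ 6; 6^2 ≡ 6² = 36 ≡ 13; 6^4 ≡ 13² = 169 ≡ 8; 6^8 ≡ 8² = 64 ≡ 18. Multiply: 6^13 = 6^8 × 6^4 × 6^1 ≡ 18 × 8 × 6 (mod 23): 18 × 8 = 144 ≡ 6; 6 × 6 = 36 ≡ 13. So 6^13 ≡ 13 (mod 23).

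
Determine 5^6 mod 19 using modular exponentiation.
6 = 4 + 2 (binary 110). Repeated squaring mod 19: 5^1 ≡ 5; 5^2 ≡ 5² = 25 ≡ 6; 5^4 ≡ 6² = 36 ≡ 17. Multiply: 5^6 = 5^4 × 5^2 ≡ 17 × 6 (mod 19): 17 × 6 = 102 ≡ 7. So 5^6 ≡ 7 (mod 19).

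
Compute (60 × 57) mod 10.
0

(60 × 57) = 3420
3420 mod 10 = 0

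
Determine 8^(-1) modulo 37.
8^(-1) ≡ 14 (mod 37). Verification: 8 × 14 = 112 ≡ 1 (mod 37)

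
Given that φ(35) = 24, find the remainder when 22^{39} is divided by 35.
By Euler: 22^{24} ≡ 1 (mod 35) since gcd(22, 35) = 1. 39 = 1×24 + 15. So 22^{39} ≡ 22^{15} ≡ 8 (mod 35)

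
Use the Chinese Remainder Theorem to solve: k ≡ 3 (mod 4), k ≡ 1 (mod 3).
M = 4 × 3 = 12. M₁ = 3, y₁ ≡ 3 (mod 4). M₂ = 4, y₂ ≡ 1 (mod 3). k = 3×3×3 + 1×4×1 ≡ 7 (mod 12)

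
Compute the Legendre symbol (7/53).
(7/53) = 7^{26} mod 53 = 1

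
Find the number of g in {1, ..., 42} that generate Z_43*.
Number of primitive roots mod 43 = φ(42) = 12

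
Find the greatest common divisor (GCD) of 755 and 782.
1

Using the Euclidean algorithm:
755 = 0 × 782 + 755
782 = 1 × 755 + 27
755 = 27 × 27 + 26
27 = 1 × 26 + 1
26 = 26 × 1 + 0

GCD(755, 782) = 1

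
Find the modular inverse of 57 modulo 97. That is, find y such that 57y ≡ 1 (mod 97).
80

Using Extended Euclidean Algorithm:
gcd(57, 97) = 1
Bezout coefficients: 57 × -17 + 97 × 10 = 1
So 57 × -17 ≡ 1 (mod 97)
The inverse is -17 mod 97 = 80
Verification: 57 × 80 = 4560 = 47 × 97 + 1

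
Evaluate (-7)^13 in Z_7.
Using repeated squaring. (-7) ≡ 0 (mod 7). 13 = 8 + 4 + 1 (binary 1101). Repeated squaring mod 7: 0^1 ≡ 0; 0^2 ≡ 0² = 0 ≡ 0; 0^4 ≡ 0² = 0 ≡ 0; 0^8 ≡ 0² = 0 ≡ 0. Multiply: (-7)^13 ≡ 0^8 × 0^4 × 0^1 ≡ 0 × 0 × 0 (mod 7): 0 × 0 = 0 ≡ 0; 0 × 0 = 0 ≡ 0. So (-7)^13 ≡ 0 (mod 7).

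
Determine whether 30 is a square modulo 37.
By Euler's criterion: 30^{18} ≡ 1 (mod 37). Since this equals 1, 30 is a QR.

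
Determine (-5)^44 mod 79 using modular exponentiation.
Using repeated squaring. (-5) ≡ 74 (mod 79). 44 = 32 + 8 + 4 (binary 101100). Repeated squaring mod 79: 74^1 ≡ 74; 74^2 ≡ 74² = 5476 ≡ 25; 74^4 ≡ 25² = 625 ≡ 72; 74^8 ≡ 72² = 5184 ≡ 49; 74^16 ≡ 49² = 2401 ≡ 31; 74^32 ≡ 31² = 961 ≡ 13. Multiply: (-5)^44 ≡ 74^32 × 74^8 × 74^4 ≡ 13 × 49 × 72 (mod 79): 13 × 49 = 637 ≡ 5; 5 × 72 = 360 ≡ 44. So (-5)^44 ≡ 44 (mod 79).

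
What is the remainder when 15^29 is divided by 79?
Using repeated squaring. 29 = 16 + 8 + 4 + 1 (binary 11101). Repeated squaring mod 79: 15^1 ≡ 15; 15^2 ≡ 15² = 225 ≡ 67; 15^4 ≡ 67² = 4489 ≡ 65; 15^8 ≡ 65² = 4225 ≡ 38; 15^16 ≡ 38² = 1444 ≡ 22. Multiply: 15^29 = 15^16 × 15^8 × 15^4 × 15^1 ≡ 22 × 38 × 65 × 15 (mod 79): 22 × 38 = 836 ≡ 46; 46 × 65 = 2990 ≡ 67; 67 × 15 = 1005 ≡ 57. So 15^29 ≡ 57 (mod 79).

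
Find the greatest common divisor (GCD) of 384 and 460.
4

Using the Euclidean algorithm:
384 = 0 × 460 + 384
460 = 1 × 384 + 76
384 = 5 × 76 + 4
76 = 19 × 4 + 0

GCD(384, 460) = 4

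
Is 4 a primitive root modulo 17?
p - 1 = 16 has prime divisors 2. Check 4^(16/q) mod 17 for each: 4^(16/2) = 4^8 ≡ 1 (mod 17). Since 4^8 ≡ 1 (mod 17), the order of 4 divides 8 (in fact the order is 4) ≠ 16, so it is not a primitive root.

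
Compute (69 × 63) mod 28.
7

(69 × 63) = 4347
4347 mod 28 = 7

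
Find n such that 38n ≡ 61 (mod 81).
8

Since gcd(38, 81) = 1 divides 61, a solution exists.
Multiply both sides by the inverse of 38 mod 81:
  38^(-1) mod 81 = 32
  x ≡ 32 × 61 ≡ 1952 ≡ 8 (mod 81)
Verification: 38 × 8 = 304 = 3 × 81 + 61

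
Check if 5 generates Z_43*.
p - 1 = 42 has prime divisors 2, 3, 7. Check 5^(42/q) mod 43 for each: 5^(42/2) = 5^21 ≡ 42, 5^(42/3) = 5^14 ≡ 36, 5^(42/7) = 5^6 ≡ 16 (mod 43). None of these is 1, so 5 has order 42 = φ(43), so it is a primitive root mod 43.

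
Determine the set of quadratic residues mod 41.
QRs mod 41: {1, 2, 4, 5, 8, 9, 10, 16, 18, 20, 21, 23, 25, 31, 32, 33, 36, 37, 39, 40}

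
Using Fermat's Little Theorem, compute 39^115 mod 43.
By Fermat: 39^{42} ≡ 1 (mod 43). 115 = 2×42 + 31. So 39^{115} ≡ 39^{31} ≡ 22 (mod 43)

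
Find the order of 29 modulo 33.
Powers of 29 mod 33: 29^1≡29, 29^2≡16, 29^3≡2, 29^4≡25, 29^5≡32, 29^6≡4, 29^7≡17, 29^8≡31, 29^9≡8, 29^10≡1. Order = 10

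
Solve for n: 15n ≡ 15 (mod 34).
1

Since gcd(15, 34) = 1 divides 15, a solution exists.
Multiply both sides by the inverse of 15 mod 34:
  15^(-1) mod 34 = 25
  x ≡ 25 × 15 ≡ 375 ≡ 1 (mod 34)
Verification: 15 × 1 = 15 = 0 × 34 + 15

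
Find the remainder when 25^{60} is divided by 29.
By Fermat: 25^{28} ≡ 1 (mod 29). 60 = 2×28 + 4. So 25^{60} ≡ 25^{4} ≡ 24 (mod 29)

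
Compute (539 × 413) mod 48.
31

(539 × 413) = 222607
222607 mod 48 = 31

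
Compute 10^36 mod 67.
Using repeated squaring. 36 = 32 + 4 (binary 100100). Repeated squaring mod 67: 10^1 ≡ 10; 10^2 ≡ 10² = 100 ≡ 33; 10^4 ≡ 33² = 1089 ≡ 17; 10^8 ≡ 17² = 289 ≡ 21; 10^16 ≡ 21² = 441 ≡ 39; 10^32 ≡ 39² = 1521 ≡ 47. Multiply: 10^36 = 10^32 × 10^4 ≡ 47 × 17 (mod 67): 47 × 17 = 799 ≡ 62. So 10^36 ≡ 62 (mod 67).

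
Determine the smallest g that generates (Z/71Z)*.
7

A primitive root g modulo p has order p-1 = 70
Prime divisors of 70: [2, 5, 7]
g is a primitive root iff g^(70/q) ≢ 1 (mod 71) for each prime divisor q
Testing small values:
  g = 2: 2^35 ≡ 1, 2^14 ≡ 54, 2^10 ≡ 30 (mod 71) → 2^35 ≡ 1, not primitive root
  g = 3: 3^35 ≡ 1, 3^14 ≡ 54, 3^10 ≡ 48 (mod 71) → 3^35 ≡ 1, not primitive root
  g = 4: 4^35 ≡ 1, 4^14 ≡ 5, 4^10 ≡ 48 (mod 71) → 4^35 ≡ 1, not primitive root
  g = 5: 5^35 ≡ 1, 5^14 ≡ 57, 5^10 ≡ 1 (mod 71) → 5^35 ≡ 1, not primitive root
  g = 6: 6^35 ≡ 1, 6^14 ≡ 5, 6^10 ≡ 20 (mod 71) → 6^35 ≡ 1, not primitive root
  g = 7: 7^35 ≡ 70, 7^14 ≡ 54, 7^10 ≡ 45 (mod 71) → none is 1, primitive root!
The smallest primitive root is 7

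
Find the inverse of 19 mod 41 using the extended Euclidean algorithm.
Extended GCD: 19(13) + 41(-6) = 1. So 19^(-1) ≡ 13 ≡ 13 (mod 41). Verify: 19 × 13 = 247 ≡ 1 (mod 41)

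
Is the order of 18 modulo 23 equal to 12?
No, the actual order is 11, not 12.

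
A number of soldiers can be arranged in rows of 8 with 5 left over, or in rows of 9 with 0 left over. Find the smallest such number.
M = 8 × 9 = 72. M₁ = 9, y₁ ≡ 1 (mod 8). M₂ = 8, y₂ ≡ 8 (mod 9). r = 5×9×1 + 0×8×8 ≡ 45 (mod 72). The smallest positive such number is 45.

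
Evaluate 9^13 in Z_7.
Using Fermat: 9^{6} ≡ 1 (mod 7). 13 ≡ 1 (mod 6). So 9^{13} ≡ 9^{1} ≡ 2 (mod 7)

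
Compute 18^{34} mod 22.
14

Using successive squaring:
Binary expansion of 34: 100010
Powers of 18 mod 22 (each is the square of the previous):
  18^1 ≡ 18 (mod 22)
  18^2 ≡ 18² = 324 ≡ 16 (mod 22)
  18^4 ≡ 16² = 256 ≡ 14 (mod 22)
  18^8 ≡ 14² = 196 ≡ 20 (mod 22)
  18^16 ≡ 20² = 400 ≡ 4 (mod 22)
  18^32 ≡ 4² = 16 ≡ 16 (mod 22)
34 = 32 + 2, so 18^34 = 18^32 × 18^2 ≡ 16 × 16 (mod 22)
Multiplying step by step:
  16 × 16 = 256 ≡ 14 (mod 22)
Result: 18^34 ≡ 14 (mod 22)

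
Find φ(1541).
1452

Prime factorization: 1541 = 23 × 67
Using the formula φ(n) = n × Π(1 - 1/p) for each prime factor p:
φ(1541) = 1541 × (1 - 1/23) × (1 - 1/67)
φ(1541) = 1452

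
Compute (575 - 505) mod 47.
23

(575 - 505) = 70
70 mod 47 = 23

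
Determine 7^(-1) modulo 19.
7^(-1) ≡ 11 (mod 19). Verification: 7 × 11 = 77 ≡ 1 (mod 19)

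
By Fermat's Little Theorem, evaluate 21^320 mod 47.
By Fermat: 21^{46} ≡ 1 (mod 47). 320 = 6×46 + 44. So 21^{320} ≡ 21^{44} ≡ 34 (mod 47)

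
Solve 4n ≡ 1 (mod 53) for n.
40

Using Extended Euclidean Algorithm:
gcd(4, 53) = 1
Bezout coefficients: 4 × -13 + 53 × 1 = 1
So 4 × -13 ≡ 1 (mod 53)
The inverse is -13 mod 53 = 40
Verification: 4 × 40 = 160 = 3 × 53 + 1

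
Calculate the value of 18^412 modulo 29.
Using Fermat: 18^{28} ≡ 1 (mod 29). 412 ≡ 20 (mod 28). So 18^{412} ≡ 18^{20} ≡ 20 (mod 29)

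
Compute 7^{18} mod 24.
1

Using successive squaring:
Binary expansion of 18: 10010
Powers of 7 mod 24 (each is the square of the previous):
  7^1 ≡ 7 (mod 24)
  7^2 ≡ 7² = 49 ≡ 1 (mod 24)
  7^4 ≡ 1² = 1 ≡ 1 (mod 24)
  7^8 ≡ 1² = 1 ≡ 1 (mod 24)
  7^16 ≡ 1² = 1 ≡ 1 (mod 24)
18 = 16 + 2, so 7^18 = 7^16 × 7^2 ≡ 1 × 1 (mod 24)
Multiplying step by step:
  1 × 1 = 1 ≡ 1 (mod 24)
Result: 7^18 ≡ 1 (mod 24)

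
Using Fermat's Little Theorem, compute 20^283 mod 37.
By Fermat: 20^{36} ≡ 1 (mod 37). 283 = 7×36 + 31. So 20^{283} ≡ 20^{31} ≡ 35 (mod 37)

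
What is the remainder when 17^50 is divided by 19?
Using Fermat: 17^{18} ≡ 1 (mod 19). 50 ≡ 14 (mod 18). So 17^{50} ≡ 17^{14} ≡ 6 (mod 19)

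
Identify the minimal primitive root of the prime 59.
p - 1 = 58 has prime divisors 2, 29. h is a primitive root mod 59 iff h^(58/q) ≢ 1 (mod 59) for each such q.
h = 2: 2^29 ≡ 58, 2^2 ≡ 4 (mod 59); none is 1, so 2 has order 58 and is a primitive root.
The smallest primitive root mod 59 is g = 2.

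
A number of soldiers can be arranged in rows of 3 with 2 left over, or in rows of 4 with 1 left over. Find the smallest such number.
M = 3 × 4 = 12. M₁ = 4, y₁ ≡ 1 (mod 3). M₂ = 3, y₂ ≡ 3 (mod 4). t = 2×4×1 + 1×3×3 ≡ 5 (mod 12). The smallest positive such number is 5.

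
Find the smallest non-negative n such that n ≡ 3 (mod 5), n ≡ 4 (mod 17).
38

Using the Chinese Remainder Theorem:
M = product of moduli = 85
For equation 1: M_1 = 17, 17 ≡ 2 (mod 5), inverse of 17 mod 5 is 3 (check: 2 × 3 = 6 ≡ 1 (mod 5))
For equation 2: M_2 = 5, 5 ≡ 5 (mod 17), inverse of 5 mod 17 is 7 (check: 5 × 7 = 35 ≡ 1 (mod 17))
Combine: n ≡ Σ r_i×M_i×(M_i⁻¹ mod m_i) = 3×17×3 + 4×5×7 = 153 + 140 = 293
293 mod 85 = 38
n ≡ 38 (mod 85)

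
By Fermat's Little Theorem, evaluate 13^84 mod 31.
By Fermat: 13^{30} ≡ 1 (mod 31). 84 = 2×30 + 24. So 13^{84} ≡ 13^{24} ≡ 2 (mod 31)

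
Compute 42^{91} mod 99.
9

Using successive squaring:
Binary expansion of 91: 1011011
Powers of 42 mod 99 (each is the square of the previous):
  42^1 ≡ 42 (mod 99)
  42^2 ≡ 42² = 1764 ≡ 81 (mod 99)
  42^4 ≡ 81² = 6561 ≡ 27 (mod 99)
  42^8 ≡ 27² = 729 ≡ 36 (mod 99)
  42^16 ≡ 36² = 1296 ≡ 9 (mod 99)
  42^32 ≡ 9² = 81 ≡ 81 (mod 99)
  42^64 ≡ 81² = 6561 ≡ 27 (mod 99)
91 = 64 + 16 + 8 + 2 + 1, so 42^91 = 42^64 × 42^16 × 42^8 × 42^2 × 42^1 ≡ 27 × 9 × 36 × 81 × 42 (mod 99)
Multiplying step by step:
  27 × 9 = 243 ≡ 45 (mod 99)
  45 × 36 = 1620 ≡ 36 (mod 99)
  36 × 81 = 2916 ≡ 45 (mod 99)
  45 × 42 = 1890 ≡ 9 (mod 99)
Result: 42^91 ≡ 9 (mod 99)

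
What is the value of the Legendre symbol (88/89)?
(88/89) = 88^{44} mod 89 = 1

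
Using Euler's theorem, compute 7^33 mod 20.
By Euler: 7^{8} ≡ 1 (mod 20) since gcd(7, 20) = 1. 33 = 4×8 + 1. So 7^{33} ≡ 7^{1} ≡ 7 (mod 20)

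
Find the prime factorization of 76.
2^2 × 19

Divide by primes starting from smallest:
76 ÷ 2 = 38
38 ÷ 2 = 19
19 ÷ 19 = 1

76 = 2^2 × 19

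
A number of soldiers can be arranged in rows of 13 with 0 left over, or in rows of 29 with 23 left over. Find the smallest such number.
M = 13 × 29 = 377. M₁ = 29, y₁ ≡ 9 (mod 13). M₂ = 13, y₂ ≡ 9 (mod 29). y = 0×29×9 + 23×13×9 ≡ 52 (mod 377). The smallest positive such number is 52.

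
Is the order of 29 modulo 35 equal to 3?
No, the actual order is 2, not 3.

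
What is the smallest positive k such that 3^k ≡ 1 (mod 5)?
Powers of 3 mod 5: 3^1≡3, 3^2≡4, 3^3≡2, 3^4≡1. Order = 4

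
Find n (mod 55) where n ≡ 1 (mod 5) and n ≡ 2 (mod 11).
M = 5 × 11 = 55. M₁ = 11, y₁ ≡ 1 (mod 5). M₂ = 5, y₂ ≡ 9 (mod 11). n = 1×11×1 + 2×5×9 ≡ 46 (mod 55)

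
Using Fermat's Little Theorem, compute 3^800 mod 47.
By Fermat: 3^{46} ≡ 1 (mod 47). 800 ≡ 18 (mod 46). So 3^{800} ≡ 3^{18} ≡ 6 (mod 47)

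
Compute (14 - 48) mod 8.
6

(14 - 48) = -34
-34 mod 8 = 6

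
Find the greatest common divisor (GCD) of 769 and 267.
1

Using the Euclidean algorithm:
769 = 2 × 267 + 235
267 = 1 × 235 + 32
235 = 7 × 32 + 11
32 = 2 × 11 + 10
11 = 1 × 10 + 1
10 = 10 × 1 + 0

GCD(769, 267) = 1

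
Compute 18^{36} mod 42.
36

Using successive squaring:
Binary expansion of 36: 100100
Powers of 18 mod 42 (each is the square of the previous):
  18^1 ≡ 18 (mod 42)
  18^2 ≡ 18² = 324 ≡ 30 (mod 42)
  18^4 ≡ 30² = 900 ≡ 18 (mod 42)
  18^8 ≡ 18² = 324 ≡ 30 (mod 42)
  18^16 ≡ 30² = 900 ≡ 18 (mod 42)
  18^32 ≡ 18² = 324 ≡ 30 (mod 42)
36 = 32 + 4, so 18^36 = 18^32 × 18^4 ≡ 30 × 18 (mod 42)
Multiplying step by step:
  30 × 18 = 540 ≡ 36 (mod 42)
Result: 18^36 ≡ 36 (mod 42)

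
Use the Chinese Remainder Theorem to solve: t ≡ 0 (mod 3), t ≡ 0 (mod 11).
M = 3 × 11 = 33. M₁ = 11, y₁ ≡ 2 (mod 3). M₂ = 3, y₂ ≡ 4 (mod 11). t = 0×11×2 + 0×3×4 ≡ 0 (mod 33)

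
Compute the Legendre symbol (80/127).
(80/127) = 80^{63} mod 127 = -1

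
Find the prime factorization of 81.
3^4

Divide by primes starting from smallest:
81 ÷ 3 = 27
27 ÷ 3 = 9
9 ÷ 3 = 3
3 ÷ 3 = 1

81 = 3^4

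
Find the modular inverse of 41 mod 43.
41^(-1) ≡ 21 (mod 43). Verification: 41 × 21 = 861 ≡ 1 (mod 43)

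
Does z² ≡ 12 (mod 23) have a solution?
By Euler's criterion: 12^{11} ≡ 1 (mod 23). Since this equals 1, 12 is a QR.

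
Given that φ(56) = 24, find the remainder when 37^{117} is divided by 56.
By Euler: 37^{24} ≡ 1 (mod 56) since gcd(37, 56) = 1. 117 = 4×24 + 21. So 37^{117} ≡ 37^{21} ≡ 29 (mod 56)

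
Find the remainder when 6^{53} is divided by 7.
By Fermat: 6^{6} ≡ 1 (mod 7). 53 = 8×6 + 5. So 6^{53} ≡ 6^{5} ≡ 6 (mod 7)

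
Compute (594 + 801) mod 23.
15

(594 + 801) = 1395
1395 mod 23 = 15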